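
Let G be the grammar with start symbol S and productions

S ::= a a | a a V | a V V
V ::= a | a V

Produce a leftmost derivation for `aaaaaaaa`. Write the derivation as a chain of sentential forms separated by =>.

S => aaV => aaaV => aaaaV => aaaaaV => aaaaaaV => aaaaaaaV => aaaaaaaa

S => aaV   [S ::= a a V]
aaV => aaaV   [V ::= a V]
aaaV => aaaaV   [V ::= a V]
aaaaV => aaaaaV   [V ::= a V]
aaaaaV => aaaaaaV   [V ::= a V]
aaaaaaV => aaaaaaaV   [V ::= a V]
aaaaaaaV => aaaaaaaa   [V ::= a]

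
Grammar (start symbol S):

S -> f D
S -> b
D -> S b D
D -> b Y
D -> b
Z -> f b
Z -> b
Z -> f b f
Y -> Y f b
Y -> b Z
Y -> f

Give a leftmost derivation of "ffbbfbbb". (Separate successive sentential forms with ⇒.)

S ⇒ fD   [S -> f D]
fD ⇒ fSbD   [D -> S b D]
fSbD ⇒ ffDbD   [S -> f D]
ffDbD ⇒ ffbbD   [D -> b]
ffbbD ⇒ ffbbSbD   [D -> S b D]
ffbbSbD ⇒ ffbbfDbD   [S -> f D]
ffbbfDbD ⇒ ffbbfbbD   [D -> b]
ffbbfbbD ⇒ ffbbfbbb   [D -> b]

S⇒fD⇒fSbD⇒ffDbD⇒ffbbD⇒ffbbSbD⇒ffbbfDbD⇒ffbbfbbD⇒ffbbfbbb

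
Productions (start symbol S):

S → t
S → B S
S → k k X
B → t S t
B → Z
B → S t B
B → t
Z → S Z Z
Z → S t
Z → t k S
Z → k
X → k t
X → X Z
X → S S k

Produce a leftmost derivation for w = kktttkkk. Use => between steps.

S => kkX   [S → k k X]
kkX => kkXZ   [X → X Z]
kkXZ => kkXZZ   [X → X Z]
kkXZZ => kkSSkZZ   [X → S S k]
kkSSkZZ => kkBSSkZZ   [S → B S]
kkBSSkZZ => kktSSkZZ   [B → t]
kktSSkZZ => kkttSkZZ   [S → t]
kkttSkZZ => kktttkZZ   [S → t]
kktttkZZ => kktttkkZ   [Z → k]
kktttkkZ => kktttkkk   [Z → k]

S => kkX => kkXZ => kkXZZ => kkSSkZZ => kkBSSkZZ => kktSSkZZ => kkttSkZZ => kktttkZZ => kktttkkZ => kktttkkk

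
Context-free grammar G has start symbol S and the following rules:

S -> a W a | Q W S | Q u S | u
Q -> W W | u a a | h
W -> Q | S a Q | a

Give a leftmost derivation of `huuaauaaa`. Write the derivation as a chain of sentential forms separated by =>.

S => QuS   [S -> Q u S]
QuS => huS   [Q -> h]
huS => huQuS   [S -> Q u S]
huQuS => huuaauS   [Q -> u a a]
huuaauS => huuaauaWa   [S -> a W a]
huuaauaWa => huuaauaaa   [W -> a]

S => QuS => huS => huQuS => huuaauS => huuaauaWa => huuaauaaa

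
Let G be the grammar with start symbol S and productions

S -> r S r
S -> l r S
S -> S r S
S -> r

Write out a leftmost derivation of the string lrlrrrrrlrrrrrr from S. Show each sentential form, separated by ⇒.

S ⇒ lrS ⇒ lrSrS ⇒ lrlrSrS ⇒ lrlrrrS ⇒ lrlrrrrSr ⇒ lrlrrrrrSrr ⇒ lrlrrrrrSrSrr ⇒ lrlrrrrrlrSrSrr ⇒ lrlrrrrrlrrrSrr ⇒ lrlrrrrrlrrrrrr

S ⇒ lrS   [S -> l r S]
lrS ⇒ lrSrS   [S -> S r S]
lrSrS ⇒ lrlrSrS   [S -> l r S]
lrlrSrS ⇒ lrlrrrS   [S -> r]
lrlrrrS ⇒ lrlrrrrSr   [S -> r S r]
lrlrrrrSr ⇒ lrlrrrrrSrr   [S -> r S r]
lrlrrrrrSrr ⇒ lrlrrrrrSrSrr   [S -> S r S]
lrlrrrrrSrSrr ⇒ lrlrrrrrlrSrSrr   [S -> l r S]
lrlrrrrrlrSrSrr ⇒ lrlrrrrrlrrrSrr   [S -> r]
lrlrrrrrlrrrSrr ⇒ lrlrrrrrlrrrrrr   [S -> r]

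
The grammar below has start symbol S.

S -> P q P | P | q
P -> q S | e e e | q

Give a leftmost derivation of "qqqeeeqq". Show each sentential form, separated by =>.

S => PqP => qqP => qqqS => qqqPqP => qqqeeeqP => qqqeeeqq

S => PqP   [S -> P q P]
PqP => qqP   [P -> q]
qqP => qqqS   [P -> q S]
qqqS => qqqPqP   [S -> P q P]
qqqPqP => qqqeeeqP   [P -> e e e]
qqqeeeqP => qqqeeeqq   [P -> q]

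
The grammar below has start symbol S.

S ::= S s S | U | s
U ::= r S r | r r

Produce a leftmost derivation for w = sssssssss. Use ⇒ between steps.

S⇒SsS⇒SsSsS⇒SsSsSsS⇒SsSsSsSsS⇒ssSsSsSsS⇒ssssSsSsS⇒ssssssSsS⇒ssssssssS⇒sssssssss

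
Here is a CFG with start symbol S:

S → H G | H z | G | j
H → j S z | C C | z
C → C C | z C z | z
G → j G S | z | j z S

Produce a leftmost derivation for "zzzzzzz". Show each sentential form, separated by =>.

S => Hz => CCz => CCCz => CCCCz => zCCCz => zzCCz => zzzCzCz => zzzzzCz => zzzzzzz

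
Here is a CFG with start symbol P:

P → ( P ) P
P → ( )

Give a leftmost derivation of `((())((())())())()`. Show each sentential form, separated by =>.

P => (P)P => ((P)P)P => ((())P)P => ((())(P)P)P => ((())((P)P)P)P => ((())((())P)P)P => ((())((())())P)P => ((())((())())())P => ((())((())())())()

P => (P)P   [P → ( P ) P]
(P)P => ((P)P)P   [P → ( P ) P]
((P)P)P => ((())P)P   [P → ( )]
((())P)P => ((())(P)P)P   [P → ( P ) P]
((())(P)P)P => ((())((P)P)P)P   [P → ( P ) P]
((())((P)P)P)P => ((())((())P)P)P   [P → ( )]
((())((())P)P)P => ((())((())())P)P   [P → ( )]
((())((())())P)P => ((())((())())())P   [P → ( )]
((())((())())())P => ((())((())())())()   [P → ( )]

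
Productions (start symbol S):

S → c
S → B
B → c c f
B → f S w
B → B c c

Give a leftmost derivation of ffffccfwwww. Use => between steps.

S => B   [S → B]
B => fSw   [B → f S w]
fSw => fBw   [S → B]
fBw => ffSww   [B → f S w]
ffSww => ffBww   [S → B]
ffBww => fffSwww   [B → f S w]
fffSwww => fffBwww   [S → B]
fffBwww => ffffSwwww   [B → f S w]
ffffSwwww => ffffBwwww   [S → B]
ffffBwwww => ffffccfwwww   [B → c c f]

S => B => fSw => fBw => ffSww => ffBww => fffSwww => fffBwww => ffffSwwww => ffffBwwww => ffffccfwwww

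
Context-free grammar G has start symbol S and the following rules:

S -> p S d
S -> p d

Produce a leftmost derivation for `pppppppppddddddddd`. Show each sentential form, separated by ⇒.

S ⇒ pSd ⇒ ppSdd ⇒ pppSddd ⇒ ppppSdddd ⇒ pppppSddddd ⇒ ppppppSdddddd ⇒ pppppppSddddddd ⇒ ppppppppSdddddddd ⇒ pppppppppddddddddd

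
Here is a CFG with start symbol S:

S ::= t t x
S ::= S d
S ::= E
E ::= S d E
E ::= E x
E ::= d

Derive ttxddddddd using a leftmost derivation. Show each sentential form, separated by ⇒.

S⇒Sd⇒Sdd⇒Sddd⇒Sdddd⇒Sddddd⇒Eddddd⇒SdEddddd⇒ttxdEddddd⇒ttxddddddd

S ⇒ Sd   [S ::= S d]
Sd ⇒ Sdd   [S ::= S d]
Sdd ⇒ Sddd   [S ::= S d]
Sddd ⇒ Sdddd   [S ::= S d]
Sdddd ⇒ Sddddd   [S ::= S d]
Sddddd ⇒ Eddddd   [S ::= E]
Eddddd ⇒ SdEddddd   [E ::= S d E]
SdEddddd ⇒ ttxdEddddd   [S ::= t t x]
ttxdEddddd ⇒ ttxddddddd   [E ::= d]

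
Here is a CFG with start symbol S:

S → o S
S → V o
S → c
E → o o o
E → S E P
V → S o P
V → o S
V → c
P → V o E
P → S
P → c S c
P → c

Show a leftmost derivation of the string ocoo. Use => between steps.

S=>Vo=>oSo=>oVoo=>ocoo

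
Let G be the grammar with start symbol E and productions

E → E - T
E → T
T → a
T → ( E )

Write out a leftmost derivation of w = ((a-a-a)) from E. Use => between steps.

E => T => (E) => (T) => ((E)) => ((E-T)) => ((E-T-T)) => ((T-T-T)) => ((a-T-T)) => ((a-a-T)) => ((a-a-a))

E => T   [E → T]
T => (E)   [T → ( E )]
(E) => (T)   [E → T]
(T) => ((E))   [T → ( E )]
((E)) => ((E-T))   [E → E - T]
((E-T)) => ((E-T-T))   [E → E - T]
((E-T-T)) => ((T-T-T))   [E → T]
((T-T-T)) => ((a-T-T))   [T → a]
((a-T-T)) => ((a-a-T))   [T → a]
((a-a-T)) => ((a-a-a))   [T → a]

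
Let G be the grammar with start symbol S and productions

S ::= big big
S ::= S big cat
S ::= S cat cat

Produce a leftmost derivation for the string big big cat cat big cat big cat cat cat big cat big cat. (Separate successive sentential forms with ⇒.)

S ⇒ S big cat ⇒ S big cat big cat ⇒ S cat cat big cat big cat ⇒ S big cat cat cat big cat big cat ⇒ S big cat big cat cat cat big cat big cat ⇒ S cat cat big cat big cat cat cat big cat big cat ⇒ big big cat cat big cat big cat cat cat big cat big cat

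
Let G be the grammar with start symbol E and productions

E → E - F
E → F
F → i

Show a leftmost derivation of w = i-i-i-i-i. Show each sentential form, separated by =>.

E => E-F   [E → E - F]
E-F => E-F-F   [E → E - F]
E-F-F => E-F-F-F   [E → E - F]
E-F-F-F => E-F-F-F-F   [E → E - F]
E-F-F-F-F => F-F-F-F-F   [E → F]
F-F-F-F-F => i-F-F-F-F   [F → i]
i-F-F-F-F => i-i-F-F-F   [F → i]
i-i-F-F-F => i-i-i-F-F   [F → i]
i-i-i-F-F => i-i-i-i-F   [F → i]
i-i-i-i-F => i-i-i-i-i   [F → i]

E=>E-F=>E-F-F=>E-F-F-F=>E-F-F-F-F=>F-F-F-F-F=>i-F-F-F-F=>i-i-F-F-F=>i-i-i-F-F=>i-i-i-i-F=>i-i-i-i-i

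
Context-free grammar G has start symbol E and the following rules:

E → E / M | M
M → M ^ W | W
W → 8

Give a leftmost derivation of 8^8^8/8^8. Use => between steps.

E=>E/M=>M/M=>M^W/M=>M^W^W/M=>W^W^W/M=>8^W^W/M=>8^8^W/M=>8^8^8/M=>8^8^8/M^W=>8^8^8/W^W=>8^8^8/8^W=>8^8^8/8^8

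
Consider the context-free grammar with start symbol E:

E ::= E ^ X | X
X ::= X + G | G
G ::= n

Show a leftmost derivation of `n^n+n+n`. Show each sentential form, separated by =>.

E => E^X   [E ::= E ^ X]
E^X => X^X   [E ::= X]
X^X => G^X   [X ::= G]
G^X => n^X   [G ::= n]
n^X => n^X+G   [X ::= X + G]
n^X+G => n^X+G+G   [X ::= X + G]
n^X+G+G => n^G+G+G   [X ::= G]
n^G+G+G => n^n+G+G   [G ::= n]
n^n+G+G => n^n+n+G   [G ::= n]
n^n+n+G => n^n+n+n   [G ::= n]

E=>E^X=>X^X=>G^X=>n^X=>n^X+G=>n^X+G+G=>n^G+G+G=>n^n+G+G=>n^n+n+G=>n^n+n+n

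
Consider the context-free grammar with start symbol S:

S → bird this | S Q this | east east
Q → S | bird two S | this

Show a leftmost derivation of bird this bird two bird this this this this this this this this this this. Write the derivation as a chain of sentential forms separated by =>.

S => S Q this   [S → S Q this]
S Q this => bird this Q this   [S → bird this]
bird this Q this => bird this bird two S this   [Q → bird two S]
bird this bird two S this => bird this bird two S Q this this   [S → S Q this]
bird this bird two S Q this this => bird this bird two S Q this Q this this   [S → S Q this]
bird this bird two S Q this Q this this => bird this bird two S Q this Q this Q this this   [S → S Q this]
bird this bird two S Q this Q this Q this this => bird this bird two S Q this Q this Q this Q this this   [S → S Q this]
bird this bird two S Q this Q this Q this Q this this => bird this bird two bird this Q this Q this Q this Q this this   [S → bird this]
bird this bird two bird this Q this Q this Q this Q this this => bird this bird two bird this this this Q this Q this Q this this   [Q → this]
bird this bird two bird this this this Q this Q this Q this this => bird this bird two bird this this this this this Q this Q this this   [Q → this]
bird this bird two bird this this this this this Q this Q this this => bird this bird two bird this this this this this this this Q this this   [Q → this]
bird this bird two bird this this this this this this this Q this this => bird this bird two bird this this this this this this this this this this   [Q → this]

S => S Q this => bird this Q this => bird this bird two S this => bird this bird two S Q this this => bird this bird two S Q this Q this this => bird this bird two S Q this Q this Q this this => bird this bird two S Q this Q this Q this Q this this => bird this bird two bird this Q this Q this Q this Q this this => bird this bird two bird this this this Q this Q this Q this this => bird this bird two bird this this this this this Q this Q this this => bird this bird two bird this this this this this this this Q this this => bird this bird two bird this this this this this this this this this this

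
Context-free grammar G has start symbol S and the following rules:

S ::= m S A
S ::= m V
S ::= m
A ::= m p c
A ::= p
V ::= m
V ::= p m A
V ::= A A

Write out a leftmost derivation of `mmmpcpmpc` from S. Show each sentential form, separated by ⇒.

S ⇒ mSA ⇒ mmVA ⇒ mmAAA ⇒ mmmpcAA ⇒ mmmpcpA ⇒ mmmpcpmpc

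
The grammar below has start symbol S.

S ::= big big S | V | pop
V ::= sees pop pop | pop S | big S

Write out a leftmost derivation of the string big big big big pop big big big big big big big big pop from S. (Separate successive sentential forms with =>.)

S => big big S   [S ::= big big S]
big big S => big big big big S   [S ::= big big S]
big big big big S => big big big big V   [S ::= V]
big big big big V => big big big big pop S   [V ::= pop S]
big big big big pop S => big big big big pop big big S   [S ::= big big S]
big big big big pop big big S => big big big big pop big big big big S   [S ::= big big S]
big big big big pop big big big big S => big big big big pop big big big big big big S   [S ::= big big S]
big big big big pop big big big big big big S => big big big big pop big big big big big big big big S   [S ::= big big S]
big big big big pop big big big big big big big big S => big big big big pop big big big big big big big big pop   [S ::= pop]

S => big big S => big big big big S => big big big big V => big big big big pop S => big big big big pop big big S => big big big big pop big big big big S => big big big big pop big big big big big big S => big big big big pop big big big big big big big big S => big big big big pop big big big big big big big big pop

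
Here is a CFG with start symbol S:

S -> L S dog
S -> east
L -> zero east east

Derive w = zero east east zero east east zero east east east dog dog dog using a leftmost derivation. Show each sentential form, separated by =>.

S => L S dog => zero east east S dog => zero east east L S dog dog => zero east east zero east east S dog dog => zero east east zero east east L S dog dog dog => zero east east zero east east zero east east S dog dog dog => zero east east zero east east zero east east east dog dog dog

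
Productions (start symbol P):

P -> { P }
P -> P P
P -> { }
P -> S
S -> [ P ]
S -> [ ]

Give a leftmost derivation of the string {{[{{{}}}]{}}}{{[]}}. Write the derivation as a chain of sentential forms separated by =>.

P => PP => {P}P => {{P}}P => {{PP}}P => {{SP}}P => {{[P]P}}P => {{[{P}]P}}P => {{[{{P}}]P}}P => {{[{{{}}}]P}}P => {{[{{{}}}]{}}}P => {{[{{{}}}]{}}}{P} => {{[{{{}}}]{}}}{{P}} => {{[{{{}}}]{}}}{{S}} => {{[{{{}}}]{}}}{{[]}}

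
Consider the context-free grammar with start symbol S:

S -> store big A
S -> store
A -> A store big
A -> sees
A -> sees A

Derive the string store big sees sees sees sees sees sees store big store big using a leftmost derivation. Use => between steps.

S => store big A => store big sees A => store big sees sees A => store big sees sees sees A => store big sees sees sees sees A => store big sees sees sees sees sees A => store big sees sees sees sees sees A store big => store big sees sees sees sees sees A store big store big => store big sees sees sees sees sees sees store big store big

S => store big A   [S -> store big A]
store big A => store big sees A   [A -> sees A]
store big sees A => store big sees sees A   [A -> sees A]
store big sees sees A => store big sees sees sees A   [A -> sees A]
store big sees sees sees A => store big sees sees sees sees A   [A -> sees A]
store big sees sees sees sees A => store big sees sees sees sees sees A   [A -> sees A]
store big sees sees sees sees sees A => store big sees sees sees sees sees A store big   [A -> A store big]
store big sees sees sees sees sees A store big => store big sees sees sees sees sees A store big store big   [A -> A store big]
store big sees sees sees sees sees A store big store big => store big sees sees sees sees sees sees store big store big   [A -> sees]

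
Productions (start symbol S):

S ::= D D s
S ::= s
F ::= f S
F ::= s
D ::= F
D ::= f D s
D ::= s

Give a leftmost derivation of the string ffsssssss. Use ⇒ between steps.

S ⇒ DDs   [S ::= D D s]
DDs ⇒ FDs   [D ::= F]
FDs ⇒ fSDs   [F ::= f S]
fSDs ⇒ fDDsDs   [S ::= D D s]
fDDsDs ⇒ fFDsDs   [D ::= F]
fFDsDs ⇒ ffSDsDs   [F ::= f S]
ffSDsDs ⇒ ffDDsDsDs   [S ::= D D s]
ffDDsDsDs ⇒ ffFDsDsDs   [D ::= F]
ffFDsDsDs ⇒ ffsDsDsDs   [F ::= s]
ffsDsDsDs ⇒ ffsssDsDs   [D ::= s]
ffsssDsDs ⇒ ffsssssDs   [D ::= s]
ffsssssDs ⇒ ffsssssss   [D ::= s]

S ⇒ DDs ⇒ FDs ⇒ fSDs ⇒ fDDsDs ⇒ fFDsDs ⇒ ffSDsDs ⇒ ffDDsDsDs ⇒ ffFDsDsDs ⇒ ffsDsDsDs ⇒ ffsssDsDs ⇒ ffsssssDs ⇒ ffsssssss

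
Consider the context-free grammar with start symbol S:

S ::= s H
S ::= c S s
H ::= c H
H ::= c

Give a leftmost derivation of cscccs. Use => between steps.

S => cSs => csHs => cscHs => csccHs => cscccs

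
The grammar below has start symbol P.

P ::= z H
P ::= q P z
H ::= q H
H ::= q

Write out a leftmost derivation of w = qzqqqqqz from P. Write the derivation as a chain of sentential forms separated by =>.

P=>qPz=>qzHz=>qzqHz=>qzqqHz=>qzqqqHz=>qzqqqqHz=>qzqqqqqz

P => qPz   [P ::= q P z]
qPz => qzHz   [P ::= z H]
qzHz => qzqHz   [H ::= q H]
qzqHz => qzqqHz   [H ::= q H]
qzqqHz => qzqqqHz   [H ::= q H]
qzqqqHz => qzqqqqHz   [H ::= q H]
qzqqqqHz => qzqqqqqz   [H ::= q]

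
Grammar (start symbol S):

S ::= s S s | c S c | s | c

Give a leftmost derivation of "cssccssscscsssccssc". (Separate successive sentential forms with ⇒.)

S ⇒ cSc ⇒ csSsc ⇒ cssSssc ⇒ csscScssc ⇒ cssccSccssc ⇒ cssccsSsccssc ⇒ cssccssSssccssc ⇒ cssccsssSsssccssc ⇒ cssccssscScsssccssc ⇒ cssccssscscsssccssc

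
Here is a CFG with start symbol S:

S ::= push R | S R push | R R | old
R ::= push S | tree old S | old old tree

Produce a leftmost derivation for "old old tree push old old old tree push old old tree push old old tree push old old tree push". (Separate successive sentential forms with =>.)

S => R R => old old tree R => old old tree push S => old old tree push S R push => old old tree push S R push R push => old old tree push S R push R push R push => old old tree push S R push R push R push R push => old old tree push old R push R push R push R push => old old tree push old old old tree push R push R push R push => old old tree push old old old tree push old old tree push R push R push => old old tree push old old old tree push old old tree push old old tree push R push => old old tree push old old old tree push old old tree push old old tree push old old tree push

S => R R   [S ::= R R]
R R => old old tree R   [R ::= old old tree]
old old tree R => old old tree push S   [R ::= push S]
old old tree push S => old old tree push S R push   [S ::= S R push]
old old tree push S R push => old old tree push S R push R push   [S ::= S R push]
old old tree push S R push R push => old old tree push S R push R push R push   [S ::= S R push]
old old tree push S R push R push R push => old old tree push S R push R push R push R push   [S ::= S R push]
old old tree push S R push R push R push R push => old old tree push old R push R push R push R push   [S ::= old]
old old tree push old R push R push R push R push => old old tree push old old old tree push R push R push R push   [R ::= old old tree]
old old tree push old old old tree push R push R push R push => old old tree push old old old tree push old old tree push R push R push   [R ::= old old tree]
old old tree push old old old tree push old old tree push R push R push => old old tree push old old old tree push old old tree push old old tree push R push   [R ::= old old tree]
old old tree push old old old tree push old old tree push old old tree push R push => old old tree push old old old tree push old old tree push old old tree push old old tree push   [R ::= old old tree]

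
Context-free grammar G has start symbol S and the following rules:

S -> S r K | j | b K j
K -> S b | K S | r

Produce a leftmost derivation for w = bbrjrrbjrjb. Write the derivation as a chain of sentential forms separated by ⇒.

S ⇒ SrK   [S -> S r K]
SrK ⇒ bKjrK   [S -> b K j]
bKjrK ⇒ bSbjrK   [K -> S b]
bSbjrK ⇒ bSrKbjrK   [S -> S r K]
bSrKbjrK ⇒ bbKjrKbjrK   [S -> b K j]
bbKjrKbjrK ⇒ bbrjrKbjrK   [K -> r]
bbrjrKbjrK ⇒ bbrjrrbjrK   [K -> r]
bbrjrrbjrK ⇒ bbrjrrbjrSb   [K -> S b]
bbrjrrbjrSb ⇒ bbrjrrbjrjb   [S -> j]

S⇒SrK⇒bKjrK⇒bSbjrK⇒bSrKbjrK⇒bbKjrKbjrK⇒bbrjrKbjrK⇒bbrjrrbjrK⇒bbrjrrbjrSb⇒bbrjrrbjrjb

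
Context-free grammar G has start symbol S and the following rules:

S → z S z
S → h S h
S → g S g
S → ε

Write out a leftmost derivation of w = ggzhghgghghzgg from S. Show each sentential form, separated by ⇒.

S⇒gSg⇒ggSgg⇒ggzSzgg⇒ggzhShzgg⇒ggzhgSghzgg⇒ggzhghShghzgg⇒ggzhghgSghghzgg⇒ggzhghgghghzgg

S ⇒ gSg   [S → g S g]
gSg ⇒ ggSgg   [S → g S g]
ggSgg ⇒ ggzSzgg   [S → z S z]
ggzSzgg ⇒ ggzhShzgg   [S → h S h]
ggzhShzgg ⇒ ggzhgSghzgg   [S → g S g]
ggzhgSghzgg ⇒ ggzhghShghzgg   [S → h S h]
ggzhghShghzgg ⇒ ggzhghgSghghzgg   [S → g S g]
ggzhghgSghghzgg ⇒ ggzhghgghghzgg   [S → ε]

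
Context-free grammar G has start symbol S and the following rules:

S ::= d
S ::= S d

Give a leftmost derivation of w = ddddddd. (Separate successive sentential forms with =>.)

S => Sd => Sdd => Sddd => Sdddd => Sddddd => Sdddddd => ddddddd

S => Sd   [S ::= S d]
Sd => Sdd   [S ::= S d]
Sdd => Sddd   [S ::= S d]
Sddd => Sdddd   [S ::= S d]
Sdddd => Sddddd   [S ::= S d]
Sddddd => Sdddddd   [S ::= S d]
Sdddddd => ddddddd   [S ::= d]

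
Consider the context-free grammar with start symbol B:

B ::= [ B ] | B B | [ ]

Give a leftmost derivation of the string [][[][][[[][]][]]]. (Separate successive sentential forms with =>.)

B => BB => []B => [][B] => [][BB] => [][BBB] => [][[]BB] => [][[][]B] => [][[][][B]] => [][[][][BB]] => [][[][][[B]B]] => [][[][][[BB]B]] => [][[][][[[]B]B]] => [][[][][[[][]]B]] => [][[][][[[][]][]]]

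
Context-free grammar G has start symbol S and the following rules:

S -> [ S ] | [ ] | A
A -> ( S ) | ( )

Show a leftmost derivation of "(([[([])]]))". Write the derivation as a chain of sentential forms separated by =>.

S => A => (S) => (A) => ((S)) => (([S])) => (([[S]])) => (([[A]])) => (([[(S)]])) => (([[([])]]))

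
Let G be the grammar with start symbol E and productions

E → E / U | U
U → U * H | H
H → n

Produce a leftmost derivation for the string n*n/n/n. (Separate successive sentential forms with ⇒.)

E ⇒ E/U   [E → E / U]
E/U ⇒ E/U/U   [E → E / U]
E/U/U ⇒ U/U/U   [E → U]
U/U/U ⇒ U*H/U/U   [U → U * H]
U*H/U/U ⇒ H*H/U/U   [U → H]
H*H/U/U ⇒ n*H/U/U   [H → n]
n*H/U/U ⇒ n*n/U/U   [H → n]
n*n/U/U ⇒ n*n/H/U   [U → H]
n*n/H/U ⇒ n*n/n/U   [H → n]
n*n/n/U ⇒ n*n/n/H   [U → H]
n*n/n/H ⇒ n*n/n/n   [H → n]

E⇒E/U⇒E/U/U⇒U/U/U⇒U*H/U/U⇒H*H/U/U⇒n*H/U/U⇒n*n/U/U⇒n*n/H/U⇒n*n/n/U⇒n*n/n/H⇒n*n/n/n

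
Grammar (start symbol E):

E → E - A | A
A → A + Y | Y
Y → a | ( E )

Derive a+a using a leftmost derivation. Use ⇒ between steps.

E ⇒ A ⇒ A+Y ⇒ Y+Y ⇒ a+Y ⇒ a+a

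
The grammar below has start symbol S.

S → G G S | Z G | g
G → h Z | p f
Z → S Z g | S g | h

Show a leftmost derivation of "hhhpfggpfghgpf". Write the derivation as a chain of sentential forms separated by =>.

S => ZG => SZgG => GGSZgG => hZGSZgG => hSgGSZgG => hGGSgGSZgG => hhZGSgGSZgG => hhhGSgGSZgG => hhhpfSgGSZgG => hhhpfggGSZgG => hhhpfggpfSZgG => hhhpfggpfgZgG => hhhpfggpfghgG => hhhpfggpfghgpf

S => ZG   [S → Z G]
ZG => SZgG   [Z → S Z g]
SZgG => GGSZgG   [S → G G S]
GGSZgG => hZGSZgG   [G → h Z]
hZGSZgG => hSgGSZgG   [Z → S g]
hSgGSZgG => hGGSgGSZgG   [S → G G S]
hGGSgGSZgG => hhZGSgGSZgG   [G → h Z]
hhZGSgGSZgG => hhhGSgGSZgG   [Z → h]
hhhGSgGSZgG => hhhpfSgGSZgG   [G → p f]
hhhpfSgGSZgG => hhhpfggGSZgG   [S → g]
hhhpfggGSZgG => hhhpfggpfSZgG   [G → p f]
hhhpfggpfSZgG => hhhpfggpfgZgG   [S → g]
hhhpfggpfgZgG => hhhpfggpfghgG   [Z → h]
hhhpfggpfghgG => hhhpfggpfghgpf   [G → p f]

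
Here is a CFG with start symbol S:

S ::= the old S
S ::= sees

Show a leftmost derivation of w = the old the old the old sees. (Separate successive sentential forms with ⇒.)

S ⇒ the old S ⇒ the old the old S ⇒ the old the old the old S ⇒ the old the old the old sees

S ⇒ the old S   [S ::= the old S]
the old S ⇒ the old the old S   [S ::= the old S]
the old the old S ⇒ the old the old the old S   [S ::= the old S]
the old the old the old S ⇒ the old the old the old sees   [S ::= sees]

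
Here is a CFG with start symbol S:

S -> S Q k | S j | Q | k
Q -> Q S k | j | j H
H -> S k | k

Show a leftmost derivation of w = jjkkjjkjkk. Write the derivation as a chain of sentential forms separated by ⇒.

S ⇒ SQk   [S -> S Q k]
SQk ⇒ QQk   [S -> Q]
QQk ⇒ jHQk   [Q -> j H]
jHQk ⇒ jSkQk   [H -> S k]
jSkQk ⇒ jSjkQk   [S -> S j]
jSjkQk ⇒ jSjjkQk   [S -> S j]
jSjjkQk ⇒ jQjjkQk   [S -> Q]
jQjjkQk ⇒ jjHjjkQk   [Q -> j H]
jjHjjkQk ⇒ jjSkjjkQk   [H -> S k]
jjSkjjkQk ⇒ jjkkjjkQk   [S -> k]
jjkkjjkQk ⇒ jjkkjjkjHk   [Q -> j H]
jjkkjjkjHk ⇒ jjkkjjkjkk   [H -> k]

S ⇒ SQk ⇒ QQk ⇒ jHQk ⇒ jSkQk ⇒ jSjkQk ⇒ jSjjkQk ⇒ jQjjkQk ⇒ jjHjjkQk ⇒ jjSkjjkQk ⇒ jjkkjjkQk ⇒ jjkkjjkjHk ⇒ jjkkjjkjkk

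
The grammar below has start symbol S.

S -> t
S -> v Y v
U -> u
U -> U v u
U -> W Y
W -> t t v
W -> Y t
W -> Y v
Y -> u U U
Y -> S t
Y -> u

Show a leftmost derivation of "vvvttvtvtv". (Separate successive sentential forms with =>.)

S => vYv => vStv => vvYvtv => vvStvtv => vvvYvtvtv => vvvStvtvtv => vvvttvtvtv

S => vYv   [S -> v Y v]
vYv => vStv   [Y -> S t]
vStv => vvYvtv   [S -> v Y v]
vvYvtv => vvStvtv   [Y -> S t]
vvStvtv => vvvYvtvtv   [S -> v Y v]
vvvYvtvtv => vvvStvtvtv   [Y -> S t]
vvvStvtvtv => vvvttvtvtv   [S -> t]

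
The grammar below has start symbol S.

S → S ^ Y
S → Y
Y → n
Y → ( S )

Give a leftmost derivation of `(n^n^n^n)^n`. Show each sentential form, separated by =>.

S => S^Y   [S → S ^ Y]
S^Y => Y^Y   [S → Y]
Y^Y => (S)^Y   [Y → ( S )]
(S)^Y => (S^Y)^Y   [S → S ^ Y]
(S^Y)^Y => (S^Y^Y)^Y   [S → S ^ Y]
(S^Y^Y)^Y => (S^Y^Y^Y)^Y   [S → S ^ Y]
(S^Y^Y^Y)^Y => (Y^Y^Y^Y)^Y   [S → Y]
(Y^Y^Y^Y)^Y => (n^Y^Y^Y)^Y   [Y → n]
(n^Y^Y^Y)^Y => (n^n^Y^Y)^Y   [Y → n]
(n^n^Y^Y)^Y => (n^n^n^Y)^Y   [Y → n]
(n^n^n^Y)^Y => (n^n^n^n)^Y   [Y → n]
(n^n^n^n)^Y => (n^n^n^n)^n   [Y → n]

S => S^Y => Y^Y => (S)^Y => (S^Y)^Y => (S^Y^Y)^Y => (S^Y^Y^Y)^Y => (Y^Y^Y^Y)^Y => (n^Y^Y^Y)^Y => (n^n^Y^Y)^Y => (n^n^n^Y)^Y => (n^n^n^n)^Y => (n^n^n^n)^n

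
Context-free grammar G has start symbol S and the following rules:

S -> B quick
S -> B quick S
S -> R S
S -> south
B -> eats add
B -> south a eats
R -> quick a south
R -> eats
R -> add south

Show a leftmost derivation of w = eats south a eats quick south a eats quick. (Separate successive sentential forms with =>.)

S => R S   [S -> R S]
R S => eats S   [R -> eats]
eats S => eats B quick S   [S -> B quick S]
eats B quick S => eats south a eats quick S   [B -> south a eats]
eats south a eats quick S => eats south a eats quick B quick   [S -> B quick]
eats south a eats quick B quick => eats south a eats quick south a eats quick   [B -> south a eats]

S => R S => eats S => eats B quick S => eats south a eats quick S => eats south a eats quick B quick => eats south a eats quick south a eats quick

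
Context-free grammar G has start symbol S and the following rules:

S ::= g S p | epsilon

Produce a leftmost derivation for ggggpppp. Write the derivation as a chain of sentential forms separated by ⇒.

S ⇒ gSp   [S ::= g S p]
gSp ⇒ ggSpp   [S ::= g S p]
ggSpp ⇒ gggSppp   [S ::= g S p]
gggSppp ⇒ ggggSpppp   [S ::= g S p]
ggggSpppp ⇒ ggggpppp   [S ::= epsilon]

S ⇒ gSp ⇒ ggSpp ⇒ gggSppp ⇒ ggggSpppp ⇒ ggggpppp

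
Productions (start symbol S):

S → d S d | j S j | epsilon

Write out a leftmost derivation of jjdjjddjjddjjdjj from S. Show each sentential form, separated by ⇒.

S ⇒ jSj   [S → j S j]
jSj ⇒ jjSjj   [S → j S j]
jjSjj ⇒ jjdSdjj   [S → d S d]
jjdSdjj ⇒ jjdjSjdjj   [S → j S j]
jjdjSjdjj ⇒ jjdjjSjjdjj   [S → j S j]
jjdjjSjjdjj ⇒ jjdjjdSdjjdjj   [S → d S d]
jjdjjdSdjjdjj ⇒ jjdjjddSddjjdjj   [S → d S d]
jjdjjddSddjjdjj ⇒ jjdjjddjSjddjjdjj   [S → j S j]
jjdjjddjSjddjjdjj ⇒ jjdjjddjjddjjdjj   [S → epsilon]

S ⇒ jSj ⇒ jjSjj ⇒ jjdSdjj ⇒ jjdjSjdjj ⇒ jjdjjSjjdjj ⇒ jjdjjdSdjjdjj ⇒ jjdjjddSddjjdjj ⇒ jjdjjddjSjddjjdjj ⇒ jjdjjddjjddjjdjj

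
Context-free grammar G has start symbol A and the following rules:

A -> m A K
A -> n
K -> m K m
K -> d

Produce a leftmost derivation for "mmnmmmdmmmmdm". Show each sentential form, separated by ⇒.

A⇒mAK⇒mmAKK⇒mmnKK⇒mmnmKmK⇒mmnmmKmmK⇒mmnmmmKmmmK⇒mmnmmmdmmmK⇒mmnmmmdmmmmKm⇒mmnmmmdmmmmdm

A ⇒ mAK   [A -> m A K]
mAK ⇒ mmAKK   [A -> m A K]
mmAKK ⇒ mmnKK   [A -> n]
mmnKK ⇒ mmnmKmK   [K -> m K m]
mmnmKmK ⇒ mmnmmKmmK   [K -> m K m]
mmnmmKmmK ⇒ mmnmmmKmmmK   [K -> m K m]
mmnmmmKmmmK ⇒ mmnmmmdmmmK   [K -> d]
mmnmmmdmmmK ⇒ mmnmmmdmmmmKm   [K -> m K m]
mmnmmmdmmmmKm ⇒ mmnmmmdmmmmdm   [K -> d]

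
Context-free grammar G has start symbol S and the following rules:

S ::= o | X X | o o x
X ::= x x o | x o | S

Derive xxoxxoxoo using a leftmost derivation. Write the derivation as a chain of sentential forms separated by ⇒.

S ⇒ XX   [S ::= X X]
XX ⇒ xxoX   [X ::= x x o]
xxoX ⇒ xxoS   [X ::= S]
xxoS ⇒ xxoXX   [S ::= X X]
xxoXX ⇒ xxoSX   [X ::= S]
xxoSX ⇒ xxoXXX   [S ::= X X]
xxoXXX ⇒ xxoxxoXX   [X ::= x x o]
xxoxxoXX ⇒ xxoxxoxoX   [X ::= x o]
xxoxxoxoX ⇒ xxoxxoxoS   [X ::= S]
xxoxxoxoS ⇒ xxoxxoxoo   [S ::= o]

S ⇒ XX ⇒ xxoX ⇒ xxoS ⇒ xxoXX ⇒ xxoSX ⇒ xxoXXX ⇒ xxoxxoXX ⇒ xxoxxoxoX ⇒ xxoxxoxoS ⇒ xxoxxoxoo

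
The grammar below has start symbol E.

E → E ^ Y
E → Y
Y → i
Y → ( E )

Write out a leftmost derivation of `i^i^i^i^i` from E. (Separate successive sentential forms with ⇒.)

E ⇒ E^Y ⇒ E^Y^Y ⇒ E^Y^Y^Y ⇒ E^Y^Y^Y^Y ⇒ Y^Y^Y^Y^Y ⇒ i^Y^Y^Y^Y ⇒ i^i^Y^Y^Y ⇒ i^i^i^Y^Y ⇒ i^i^i^i^Y ⇒ i^i^i^i^i

E ⇒ E^Y   [E → E ^ Y]
E^Y ⇒ E^Y^Y   [E → E ^ Y]
E^Y^Y ⇒ E^Y^Y^Y   [E → E ^ Y]
E^Y^Y^Y ⇒ E^Y^Y^Y^Y   [E → E ^ Y]
E^Y^Y^Y^Y ⇒ Y^Y^Y^Y^Y   [E → Y]
Y^Y^Y^Y^Y ⇒ i^Y^Y^Y^Y   [Y → i]
i^Y^Y^Y^Y ⇒ i^i^Y^Y^Y   [Y → i]
i^i^Y^Y^Y ⇒ i^i^i^Y^Y   [Y → i]
i^i^i^Y^Y ⇒ i^i^i^i^Y   [Y → i]
i^i^i^i^Y ⇒ i^i^i^i^i   [Y → i]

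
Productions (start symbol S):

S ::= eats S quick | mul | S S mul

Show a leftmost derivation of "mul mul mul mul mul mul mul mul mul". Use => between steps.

S => S S mul   [S ::= S S mul]
S S mul => S S mul S mul   [S ::= S S mul]
S S mul S mul => S S mul S mul S mul   [S ::= S S mul]
S S mul S mul S mul => S S mul S mul S mul S mul   [S ::= S S mul]
S S mul S mul S mul S mul => mul S mul S mul S mul S mul   [S ::= mul]
mul S mul S mul S mul S mul => mul mul mul S mul S mul S mul   [S ::= mul]
mul mul mul S mul S mul S mul => mul mul mul mul mul S mul S mul   [S ::= mul]
mul mul mul mul mul S mul S mul => mul mul mul mul mul mul mul S mul   [S ::= mul]
mul mul mul mul mul mul mul S mul => mul mul mul mul mul mul mul mul mul   [S ::= mul]

S => S S mul => S S mul S mul => S S mul S mul S mul => S S mul S mul S mul S mul => mul S mul S mul S mul S mul => mul mul mul S mul S mul S mul => mul mul mul mul mul S mul S mul => mul mul mul mul mul mul mul S mul => mul mul mul mul mul mul mul mul mul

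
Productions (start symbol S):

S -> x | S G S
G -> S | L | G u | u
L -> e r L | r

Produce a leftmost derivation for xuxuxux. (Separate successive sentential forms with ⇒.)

S ⇒ SGS   [S -> S G S]
SGS ⇒ SGSGS   [S -> S G S]
SGSGS ⇒ SGSGSGS   [S -> S G S]
SGSGSGS ⇒ xGSGSGS   [S -> x]
xGSGSGS ⇒ xuSGSGS   [G -> u]
xuSGSGS ⇒ xuxGSGS   [S -> x]
xuxGSGS ⇒ xuxuSGS   [G -> u]
xuxuSGS ⇒ xuxuxGS   [S -> x]
xuxuxGS ⇒ xuxuxuS   [G -> u]
xuxuxuS ⇒ xuxuxux   [S -> x]

S ⇒ SGS ⇒ SGSGS ⇒ SGSGSGS ⇒ xGSGSGS ⇒ xuSGSGS ⇒ xuxGSGS ⇒ xuxuSGS ⇒ xuxuxGS ⇒ xuxuxuS ⇒ xuxuxux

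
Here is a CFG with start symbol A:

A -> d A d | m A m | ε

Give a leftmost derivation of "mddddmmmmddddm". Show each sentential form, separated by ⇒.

A ⇒ mAm   [A -> m A m]
mAm ⇒ mdAdm   [A -> d A d]
mdAdm ⇒ mddAddm   [A -> d A d]
mddAddm ⇒ mdddAdddm   [A -> d A d]
mdddAdddm ⇒ mddddAddddm   [A -> d A d]
mddddAddddm ⇒ mddddmAmddddm   [A -> m A m]
mddddmAmddddm ⇒ mddddmmAmmddddm   [A -> m A m]
mddddmmAmmddddm ⇒ mddddmmmmddddm   [A -> ε]

A ⇒ mAm ⇒ mdAdm ⇒ mddAddm ⇒ mdddAdddm ⇒ mddddAddddm ⇒ mddddmAmddddm ⇒ mddddmmAmmddddm ⇒ mddddmmmmddddm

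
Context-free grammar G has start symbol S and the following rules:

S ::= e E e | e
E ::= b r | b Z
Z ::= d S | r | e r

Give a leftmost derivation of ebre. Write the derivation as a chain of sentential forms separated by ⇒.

S ⇒ eEe   [S ::= e E e]
eEe ⇒ ebZe   [E ::= b Z]
ebZe ⇒ ebre   [Z ::= r]

S ⇒ eEe ⇒ ebZe ⇒ ebre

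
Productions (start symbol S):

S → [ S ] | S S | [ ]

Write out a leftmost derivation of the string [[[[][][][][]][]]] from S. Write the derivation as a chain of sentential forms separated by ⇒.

S⇒[S]⇒[[S]]⇒[[SS]]⇒[[[S]S]]⇒[[[SS]S]]⇒[[[[]S]S]]⇒[[[[]SS]S]]⇒[[[[]SSS]S]]⇒[[[[]SSSS]S]]⇒[[[[][]SSS]S]]⇒[[[[][][]SS]S]]⇒[[[[][][][]S]S]]⇒[[[[][][][][]]S]]⇒[[[[][][][][]][]]]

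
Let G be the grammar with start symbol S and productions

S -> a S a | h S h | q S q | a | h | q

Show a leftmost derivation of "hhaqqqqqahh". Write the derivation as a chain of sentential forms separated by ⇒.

S⇒hSh⇒hhShh⇒hhaSahh⇒hhaqSqahh⇒hhaqqSqqahh⇒hhaqqqqqahh

S ⇒ hSh   [S -> h S h]
hSh ⇒ hhShh   [S -> h S h]
hhShh ⇒ hhaSahh   [S -> a S a]
hhaSahh ⇒ hhaqSqahh   [S -> q S q]
hhaqSqahh ⇒ hhaqqSqqahh   [S -> q S q]
hhaqqSqqahh ⇒ hhaqqqqqahh   [S -> q]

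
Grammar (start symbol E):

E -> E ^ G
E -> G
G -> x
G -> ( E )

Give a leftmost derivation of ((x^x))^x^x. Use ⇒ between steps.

E ⇒ E^G   [E -> E ^ G]
E^G ⇒ E^G^G   [E -> E ^ G]
E^G^G ⇒ G^G^G   [E -> G]
G^G^G ⇒ (E)^G^G   [G -> ( E )]
(E)^G^G ⇒ (G)^G^G   [E -> G]
(G)^G^G ⇒ ((E))^G^G   [G -> ( E )]
((E))^G^G ⇒ ((E^G))^G^G   [E -> E ^ G]
((E^G))^G^G ⇒ ((G^G))^G^G   [E -> G]
((G^G))^G^G ⇒ ((x^G))^G^G   [G -> x]
((x^G))^G^G ⇒ ((x^x))^G^G   [G -> x]
((x^x))^G^G ⇒ ((x^x))^x^G   [G -> x]
((x^x))^x^G ⇒ ((x^x))^x^x   [G -> x]

E⇒E^G⇒E^G^G⇒G^G^G⇒(E)^G^G⇒(G)^G^G⇒((E))^G^G⇒((E^G))^G^G⇒((G^G))^G^G⇒((x^G))^G^G⇒((x^x))^G^G⇒((x^x))^x^G⇒((x^x))^x^x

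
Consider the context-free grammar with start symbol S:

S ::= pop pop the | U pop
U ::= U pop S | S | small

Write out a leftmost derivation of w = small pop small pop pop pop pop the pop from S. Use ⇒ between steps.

S ⇒ U pop ⇒ U pop S pop ⇒ U pop S pop S pop ⇒ small pop S pop S pop ⇒ small pop U pop pop S pop ⇒ small pop small pop pop S pop ⇒ small pop small pop pop pop pop the pop

S ⇒ U pop   [S ::= U pop]
U pop ⇒ U pop S pop   [U ::= U pop S]
U pop S pop ⇒ U pop S pop S pop   [U ::= U pop S]
U pop S pop S pop ⇒ small pop S pop S pop   [U ::= small]
small pop S pop S pop ⇒ small pop U pop pop S pop   [S ::= U pop]
small pop U pop pop S pop ⇒ small pop small pop pop S pop   [U ::= small]
small pop small pop pop S pop ⇒ small pop small pop pop pop pop the pop   [S ::= pop pop the]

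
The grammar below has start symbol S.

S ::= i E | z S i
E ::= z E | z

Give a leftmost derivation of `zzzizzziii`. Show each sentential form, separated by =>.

S => zSi   [S ::= z S i]
zSi => zzSii   [S ::= z S i]
zzSii => zzzSiii   [S ::= z S i]
zzzSiii => zzziEiii   [S ::= i E]
zzziEiii => zzzizEiii   [E ::= z E]
zzzizEiii => zzzizzEiii   [E ::= z E]
zzzizzEiii => zzzizzziii   [E ::= z]

S => zSi => zzSii => zzzSiii => zzziEiii => zzzizEiii => zzzizzEiii => zzzizzziii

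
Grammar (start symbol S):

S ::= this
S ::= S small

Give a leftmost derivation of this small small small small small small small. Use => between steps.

S => S small   [S ::= S small]
S small => S small small   [S ::= S small]
S small small => S small small small   [S ::= S small]
S small small small => S small small small small   [S ::= S small]
S small small small small => S small small small small small   [S ::= S small]
S small small small small small => S small small small small small small   [S ::= S small]
S small small small small small small => S small small small small small small small   [S ::= S small]
S small small small small small small small => this small small small small small small small   [S ::= this]

S => S small => S small small => S small small small => S small small small small => S small small small small small => S small small small small small small => S small small small small small small small => this small small small small small small small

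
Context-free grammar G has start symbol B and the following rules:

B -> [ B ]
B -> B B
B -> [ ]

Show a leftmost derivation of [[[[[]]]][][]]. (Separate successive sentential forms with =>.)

B => [B] => [BB] => [BBB] => [[B]BB] => [[[B]]BB] => [[[[B]]]BB] => [[[[[]]]]BB] => [[[[[]]]][]B] => [[[[[]]]][][]]

B => [B]   [B -> [ B ]]
[B] => [BB]   [B -> B B]
[BB] => [BBB]   [B -> B B]
[BBB] => [[B]BB]   [B -> [ B ]]
[[B]BB] => [[[B]]BB]   [B -> [ B ]]
[[[B]]BB] => [[[[B]]]BB]   [B -> [ B ]]
[[[[B]]]BB] => [[[[[]]]]BB]   [B -> [ ]]
[[[[[]]]]BB] => [[[[[]]]][]B]   [B -> [ ]]
[[[[[]]]][]B] => [[[[[]]]][][]]   [B -> [ ]]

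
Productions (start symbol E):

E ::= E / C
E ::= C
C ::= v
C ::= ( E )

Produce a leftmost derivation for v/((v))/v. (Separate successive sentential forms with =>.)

E=>E/C=>E/C/C=>C/C/C=>v/C/C=>v/(E)/C=>v/(C)/C=>v/((E))/C=>v/((C))/C=>v/((v))/C=>v/((v))/v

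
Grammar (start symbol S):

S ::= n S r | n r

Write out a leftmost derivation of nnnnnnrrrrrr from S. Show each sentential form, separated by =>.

S=>nSr=>nnSrr=>nnnSrrr=>nnnnSrrrr=>nnnnnSrrrrr=>nnnnnnrrrrrr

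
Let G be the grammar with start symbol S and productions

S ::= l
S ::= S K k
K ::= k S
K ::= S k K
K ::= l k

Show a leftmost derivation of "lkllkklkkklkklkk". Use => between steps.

S => SKk   [S ::= S K k]
SKk => SKkKk   [S ::= S K k]
SKkKk => SKkKkKk   [S ::= S K k]
SKkKkKk => lKkKkKk   [S ::= l]
lKkKkKk => lkSkKkKk   [K ::= k S]
lkSkKkKk => lkSKkkKkKk   [S ::= S K k]
lkSKkkKkKk => lkSKkKkkKkKk   [S ::= S K k]
lkSKkKkkKkKk => lklKkKkkKkKk   [S ::= l]
lklKkKkkKkKk => lkllkkKkkKkKk   [K ::= l k]
lkllkkKkkKkKk => lkllkklkkkKkKk   [K ::= l k]
lkllkklkkkKkKk => lkllkklkkklkkKk   [K ::= l k]
lkllkklkkklkkKk => lkllkklkkklkklkk   [K ::= l k]

S => SKk => SKkKk => SKkKkKk => lKkKkKk => lkSkKkKk => lkSKkkKkKk => lkSKkKkkKkKk => lklKkKkkKkKk => lkllkkKkkKkKk => lkllkklkkkKkKk => lkllkklkkklkkKk => lkllkklkkklkklkk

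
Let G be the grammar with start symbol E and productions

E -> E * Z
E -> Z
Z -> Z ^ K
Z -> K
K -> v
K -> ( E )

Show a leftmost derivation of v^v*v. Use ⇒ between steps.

E ⇒ E*Z ⇒ Z*Z ⇒ Z^K*Z ⇒ K^K*Z ⇒ v^K*Z ⇒ v^v*Z ⇒ v^v*K ⇒ v^v*v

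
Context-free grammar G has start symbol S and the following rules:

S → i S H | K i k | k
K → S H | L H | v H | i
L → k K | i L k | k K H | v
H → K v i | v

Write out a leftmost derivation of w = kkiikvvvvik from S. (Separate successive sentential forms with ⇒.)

S ⇒ Kik   [S → K i k]
Kik ⇒ LHik   [K → L H]
LHik ⇒ kKHHik   [L → k K H]
kKHHik ⇒ kLHHHik   [K → L H]
kLHHHik ⇒ kkKHHHik   [L → k K]
kkKHHHik ⇒ kkSHHHHik   [K → S H]
kkSHHHHik ⇒ kkKikHHHHik   [S → K i k]
kkKikHHHHik ⇒ kkiikHHHHik   [K → i]
kkiikHHHHik ⇒ kkiikvHHHik   [H → v]
kkiikvHHHik ⇒ kkiikvvHHik   [H → v]
kkiikvvHHik ⇒ kkiikvvvHik   [H → v]
kkiikvvvHik ⇒ kkiikvvvvik   [H → v]

S⇒Kik⇒LHik⇒kKHHik⇒kLHHHik⇒kkKHHHik⇒kkSHHHHik⇒kkKikHHHHik⇒kkiikHHHHik⇒kkiikvHHHik⇒kkiikvvHHik⇒kkiikvvvHik⇒kkiikvvvvik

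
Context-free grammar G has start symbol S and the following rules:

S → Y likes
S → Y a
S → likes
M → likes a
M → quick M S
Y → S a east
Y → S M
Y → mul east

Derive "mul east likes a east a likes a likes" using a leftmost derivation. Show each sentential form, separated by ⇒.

S ⇒ Y likes ⇒ S M likes ⇒ Y a M likes ⇒ S a east a M likes ⇒ Y likes a east a M likes ⇒ mul east likes a east a M likes ⇒ mul east likes a east a likes a likes

S ⇒ Y likes   [S → Y likes]
Y likes ⇒ S M likes   [Y → S M]
S M likes ⇒ Y a M likes   [S → Y a]
Y a M likes ⇒ S a east a M likes   [Y → S a east]
S a east a M likes ⇒ Y likes a east a M likes   [S → Y likes]
Y likes a east a M likes ⇒ mul east likes a east a M likes   [Y → mul east]
mul east likes a east a M likes ⇒ mul east likes a east a likes a likes   [M → likes a]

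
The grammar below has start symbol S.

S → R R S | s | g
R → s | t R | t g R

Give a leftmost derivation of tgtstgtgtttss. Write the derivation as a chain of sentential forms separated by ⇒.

S ⇒ RRS   [S → R R S]
RRS ⇒ tgRRS   [R → t g R]
tgRRS ⇒ tgtRRS   [R → t R]
tgtRRS ⇒ tgtsRS   [R → s]
tgtsRS ⇒ tgtstgRS   [R → t g R]
tgtstgRS ⇒ tgtstgtgRS   [R → t g R]
tgtstgtgRS ⇒ tgtstgtgtRS   [R → t R]
tgtstgtgtRS ⇒ tgtstgtgttRS   [R → t R]
tgtstgtgttRS ⇒ tgtstgtgtttRS   [R → t R]
tgtstgtgtttRS ⇒ tgtstgtgtttsS   [R → s]
tgtstgtgtttsS ⇒ tgtstgtgtttss   [S → s]

S ⇒ RRS ⇒ tgRRS ⇒ tgtRRS ⇒ tgtsRS ⇒ tgtstgRS ⇒ tgtstgtgRS ⇒ tgtstgtgtRS ⇒ tgtstgtgttRS ⇒ tgtstgtgtttRS ⇒ tgtstgtgtttsS ⇒ tgtstgtgtttss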